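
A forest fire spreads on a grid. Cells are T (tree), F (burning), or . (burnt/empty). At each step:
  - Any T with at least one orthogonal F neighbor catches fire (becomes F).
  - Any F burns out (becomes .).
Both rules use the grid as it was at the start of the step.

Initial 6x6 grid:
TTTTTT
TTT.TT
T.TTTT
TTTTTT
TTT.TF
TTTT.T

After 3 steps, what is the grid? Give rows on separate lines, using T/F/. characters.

Step 1: 3 trees catch fire, 1 burn out
  TTTTTT
  TTT.TT
  T.TTTT
  TTTTTF
  TTT.F.
  TTTT.F
Step 2: 2 trees catch fire, 3 burn out
  TTTTTT
  TTT.TT
  T.TTTF
  TTTTF.
  TTT...
  TTTT..
Step 3: 3 trees catch fire, 2 burn out
  TTTTTT
  TTT.TF
  T.TTF.
  TTTF..
  TTT...
  TTTT..

TTTTTT
TTT.TF
T.TTF.
TTTF..
TTT...
TTTT..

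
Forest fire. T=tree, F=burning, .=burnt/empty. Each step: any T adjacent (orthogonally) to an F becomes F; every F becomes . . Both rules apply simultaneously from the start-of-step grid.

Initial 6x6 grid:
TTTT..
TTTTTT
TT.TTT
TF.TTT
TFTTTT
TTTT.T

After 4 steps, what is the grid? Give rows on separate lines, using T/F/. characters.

Step 1: 5 trees catch fire, 2 burn out
  TTTT..
  TTTTTT
  TF.TTT
  F..TTT
  F.FTTT
  TFTT.T
Step 2: 5 trees catch fire, 5 burn out
  TTTT..
  TFTTTT
  F..TTT
  ...TTT
  ...FTT
  F.FT.T
Step 3: 6 trees catch fire, 5 burn out
  TFTT..
  F.FTTT
  ...TTT
  ...FTT
  ....FT
  ...F.T
Step 4: 6 trees catch fire, 6 burn out
  F.FT..
  ...FTT
  ...FTT
  ....FT
  .....F
  .....T

F.FT..
...FTT
...FTT
....FT
.....F
.....T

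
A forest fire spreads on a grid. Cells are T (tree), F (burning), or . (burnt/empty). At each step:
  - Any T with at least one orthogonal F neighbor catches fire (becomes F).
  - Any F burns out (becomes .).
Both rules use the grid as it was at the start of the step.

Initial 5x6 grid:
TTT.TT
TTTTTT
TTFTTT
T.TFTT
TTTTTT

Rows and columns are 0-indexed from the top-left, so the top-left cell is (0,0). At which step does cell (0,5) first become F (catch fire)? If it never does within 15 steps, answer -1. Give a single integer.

Step 1: cell (0,5)='T' (+6 fires, +2 burnt)
Step 2: cell (0,5)='T' (+8 fires, +6 burnt)
Step 3: cell (0,5)='T' (+7 fires, +8 burnt)
Step 4: cell (0,5)='T' (+4 fires, +7 burnt)
Step 5: cell (0,5)='F' (+1 fires, +4 burnt)
  -> target ignites at step 5
Step 6: cell (0,5)='.' (+0 fires, +1 burnt)
  fire out at step 6

5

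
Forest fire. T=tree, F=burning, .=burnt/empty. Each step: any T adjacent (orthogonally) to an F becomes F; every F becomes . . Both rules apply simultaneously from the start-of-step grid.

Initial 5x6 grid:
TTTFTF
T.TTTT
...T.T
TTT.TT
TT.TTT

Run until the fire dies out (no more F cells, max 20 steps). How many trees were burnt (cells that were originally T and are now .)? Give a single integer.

Answer: 16

Derivation:
Step 1: +4 fires, +2 burnt (F count now 4)
Step 2: +5 fires, +4 burnt (F count now 5)
Step 3: +2 fires, +5 burnt (F count now 2)
Step 4: +3 fires, +2 burnt (F count now 3)
Step 5: +1 fires, +3 burnt (F count now 1)
Step 6: +1 fires, +1 burnt (F count now 1)
Step 7: +0 fires, +1 burnt (F count now 0)
Fire out after step 7
Initially T: 21, now '.': 25
Total burnt (originally-T cells now '.'): 16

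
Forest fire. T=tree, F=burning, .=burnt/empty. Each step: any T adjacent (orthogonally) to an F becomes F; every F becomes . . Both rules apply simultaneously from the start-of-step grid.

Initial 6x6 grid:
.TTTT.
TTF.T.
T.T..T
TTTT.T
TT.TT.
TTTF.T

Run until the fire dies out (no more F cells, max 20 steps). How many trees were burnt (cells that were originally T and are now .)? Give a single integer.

Answer: 20

Derivation:
Step 1: +5 fires, +2 burnt (F count now 5)
Step 2: +7 fires, +5 burnt (F count now 7)
Step 3: +5 fires, +7 burnt (F count now 5)
Step 4: +3 fires, +5 burnt (F count now 3)
Step 5: +0 fires, +3 burnt (F count now 0)
Fire out after step 5
Initially T: 23, now '.': 33
Total burnt (originally-T cells now '.'): 20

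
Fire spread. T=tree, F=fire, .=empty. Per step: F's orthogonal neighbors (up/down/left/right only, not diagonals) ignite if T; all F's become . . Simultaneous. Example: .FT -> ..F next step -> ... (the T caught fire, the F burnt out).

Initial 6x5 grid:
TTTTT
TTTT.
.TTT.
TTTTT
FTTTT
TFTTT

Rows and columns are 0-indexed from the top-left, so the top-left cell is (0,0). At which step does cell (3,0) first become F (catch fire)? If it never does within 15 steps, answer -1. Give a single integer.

Step 1: cell (3,0)='F' (+4 fires, +2 burnt)
  -> target ignites at step 1
Step 2: cell (3,0)='.' (+3 fires, +4 burnt)
Step 3: cell (3,0)='.' (+4 fires, +3 burnt)
Step 4: cell (3,0)='.' (+4 fires, +4 burnt)
Step 5: cell (3,0)='.' (+5 fires, +4 burnt)
Step 6: cell (3,0)='.' (+3 fires, +5 burnt)
Step 7: cell (3,0)='.' (+1 fires, +3 burnt)
Step 8: cell (3,0)='.' (+1 fires, +1 burnt)
Step 9: cell (3,0)='.' (+0 fires, +1 burnt)
  fire out at step 9

1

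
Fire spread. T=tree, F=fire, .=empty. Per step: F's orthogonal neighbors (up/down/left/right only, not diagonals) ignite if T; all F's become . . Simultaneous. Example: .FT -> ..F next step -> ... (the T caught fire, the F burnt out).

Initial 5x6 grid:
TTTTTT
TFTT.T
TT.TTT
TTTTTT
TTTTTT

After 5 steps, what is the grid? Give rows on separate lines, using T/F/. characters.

Step 1: 4 trees catch fire, 1 burn out
  TFTTTT
  F.FT.T
  TF.TTT
  TTTTTT
  TTTTTT
Step 2: 5 trees catch fire, 4 burn out
  F.FTTT
  ...F.T
  F..TTT
  TFTTTT
  TTTTTT
Step 3: 5 trees catch fire, 5 burn out
  ...FTT
  .....T
  ...FTT
  F.FTTT
  TFTTTT
Step 4: 5 trees catch fire, 5 burn out
  ....FT
  .....T
  ....FT
  ...FTT
  F.FTTT
Step 5: 4 trees catch fire, 5 burn out
  .....F
  .....T
  .....F
  ....FT
  ...FTT

.....F
.....T
.....F
....FT
...FTT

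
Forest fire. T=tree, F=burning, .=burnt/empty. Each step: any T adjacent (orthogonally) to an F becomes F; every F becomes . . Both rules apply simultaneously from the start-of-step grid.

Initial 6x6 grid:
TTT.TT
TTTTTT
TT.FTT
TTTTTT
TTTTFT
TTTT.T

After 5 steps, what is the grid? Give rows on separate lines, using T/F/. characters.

Step 1: 6 trees catch fire, 2 burn out
  TTT.TT
  TTTFTT
  TT..FT
  TTTFFT
  TTTF.F
  TTTT.T
Step 2: 8 trees catch fire, 6 burn out
  TTT.TT
  TTF.FT
  TT...F
  TTF..F
  TTF...
  TTTF.F
Step 3: 7 trees catch fire, 8 burn out
  TTF.FT
  TF...F
  TT....
  TF....
  TF....
  TTF...
Step 4: 7 trees catch fire, 7 burn out
  TF...F
  F.....
  TF....
  F.....
  F.....
  TF....
Step 5: 3 trees catch fire, 7 burn out
  F.....
  ......
  F.....
  ......
  ......
  F.....

F.....
......
F.....
......
......
F.....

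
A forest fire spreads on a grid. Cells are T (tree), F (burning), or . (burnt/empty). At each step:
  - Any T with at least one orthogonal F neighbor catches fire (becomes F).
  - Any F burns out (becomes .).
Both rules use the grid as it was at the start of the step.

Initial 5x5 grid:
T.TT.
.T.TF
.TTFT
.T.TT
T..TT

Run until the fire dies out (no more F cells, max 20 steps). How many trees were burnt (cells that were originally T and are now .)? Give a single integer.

Step 1: +4 fires, +2 burnt (F count now 4)
Step 2: +4 fires, +4 burnt (F count now 4)
Step 3: +4 fires, +4 burnt (F count now 4)
Step 4: +0 fires, +4 burnt (F count now 0)
Fire out after step 4
Initially T: 14, now '.': 23
Total burnt (originally-T cells now '.'): 12

Answer: 12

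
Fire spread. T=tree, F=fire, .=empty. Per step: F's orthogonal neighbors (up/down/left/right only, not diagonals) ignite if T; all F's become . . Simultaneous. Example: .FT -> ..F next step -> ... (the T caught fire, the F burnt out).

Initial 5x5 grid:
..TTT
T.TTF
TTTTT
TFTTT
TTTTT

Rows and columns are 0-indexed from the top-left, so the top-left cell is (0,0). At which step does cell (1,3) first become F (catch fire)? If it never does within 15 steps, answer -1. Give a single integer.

Step 1: cell (1,3)='F' (+7 fires, +2 burnt)
  -> target ignites at step 1
Step 2: cell (1,3)='.' (+9 fires, +7 burnt)
Step 3: cell (1,3)='.' (+4 fires, +9 burnt)
Step 4: cell (1,3)='.' (+0 fires, +4 burnt)
  fire out at step 4

1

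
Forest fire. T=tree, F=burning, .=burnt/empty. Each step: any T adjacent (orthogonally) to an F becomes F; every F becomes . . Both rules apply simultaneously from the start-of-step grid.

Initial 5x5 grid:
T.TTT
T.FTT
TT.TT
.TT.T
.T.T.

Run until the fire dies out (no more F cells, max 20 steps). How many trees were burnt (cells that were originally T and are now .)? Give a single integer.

Answer: 8

Derivation:
Step 1: +2 fires, +1 burnt (F count now 2)
Step 2: +3 fires, +2 burnt (F count now 3)
Step 3: +2 fires, +3 burnt (F count now 2)
Step 4: +1 fires, +2 burnt (F count now 1)
Step 5: +0 fires, +1 burnt (F count now 0)
Fire out after step 5
Initially T: 16, now '.': 17
Total burnt (originally-T cells now '.'): 8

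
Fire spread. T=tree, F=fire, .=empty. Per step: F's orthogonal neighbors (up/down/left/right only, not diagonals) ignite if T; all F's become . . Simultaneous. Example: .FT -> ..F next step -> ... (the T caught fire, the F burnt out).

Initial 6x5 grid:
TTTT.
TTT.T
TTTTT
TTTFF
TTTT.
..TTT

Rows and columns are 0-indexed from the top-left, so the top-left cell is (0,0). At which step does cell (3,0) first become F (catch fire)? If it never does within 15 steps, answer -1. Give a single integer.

Step 1: cell (3,0)='T' (+4 fires, +2 burnt)
Step 2: cell (3,0)='T' (+5 fires, +4 burnt)
Step 3: cell (3,0)='F' (+6 fires, +5 burnt)
  -> target ignites at step 3
Step 4: cell (3,0)='.' (+4 fires, +6 burnt)
Step 5: cell (3,0)='.' (+3 fires, +4 burnt)
Step 6: cell (3,0)='.' (+1 fires, +3 burnt)
Step 7: cell (3,0)='.' (+0 fires, +1 burnt)
  fire out at step 7

3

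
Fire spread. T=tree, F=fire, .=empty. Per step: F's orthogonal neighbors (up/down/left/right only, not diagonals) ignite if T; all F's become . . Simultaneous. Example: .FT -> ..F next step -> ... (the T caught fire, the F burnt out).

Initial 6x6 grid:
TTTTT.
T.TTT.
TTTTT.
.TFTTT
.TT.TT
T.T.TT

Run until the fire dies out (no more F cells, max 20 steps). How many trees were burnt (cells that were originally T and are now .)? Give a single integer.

Answer: 25

Derivation:
Step 1: +4 fires, +1 burnt (F count now 4)
Step 2: +6 fires, +4 burnt (F count now 6)
Step 3: +6 fires, +6 burnt (F count now 6)
Step 4: +6 fires, +6 burnt (F count now 6)
Step 5: +3 fires, +6 burnt (F count now 3)
Step 6: +0 fires, +3 burnt (F count now 0)
Fire out after step 6
Initially T: 26, now '.': 35
Total burnt (originally-T cells now '.'): 25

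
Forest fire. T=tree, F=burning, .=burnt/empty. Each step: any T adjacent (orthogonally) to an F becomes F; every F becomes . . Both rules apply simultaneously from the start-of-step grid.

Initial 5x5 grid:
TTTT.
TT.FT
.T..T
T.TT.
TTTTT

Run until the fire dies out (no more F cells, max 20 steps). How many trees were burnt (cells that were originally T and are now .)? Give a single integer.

Step 1: +2 fires, +1 burnt (F count now 2)
Step 2: +2 fires, +2 burnt (F count now 2)
Step 3: +1 fires, +2 burnt (F count now 1)
Step 4: +2 fires, +1 burnt (F count now 2)
Step 5: +2 fires, +2 burnt (F count now 2)
Step 6: +0 fires, +2 burnt (F count now 0)
Fire out after step 6
Initially T: 17, now '.': 17
Total burnt (originally-T cells now '.'): 9

Answer: 9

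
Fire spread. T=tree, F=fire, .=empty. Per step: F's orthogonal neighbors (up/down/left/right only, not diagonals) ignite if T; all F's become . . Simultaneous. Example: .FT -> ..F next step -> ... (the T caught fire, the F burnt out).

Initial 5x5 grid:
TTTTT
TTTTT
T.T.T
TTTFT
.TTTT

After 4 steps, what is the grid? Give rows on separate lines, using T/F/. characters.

Step 1: 3 trees catch fire, 1 burn out
  TTTTT
  TTTTT
  T.T.T
  TTF.F
  .TTFT
Step 2: 5 trees catch fire, 3 burn out
  TTTTT
  TTTTT
  T.F.F
  TF...
  .TF.F
Step 3: 4 trees catch fire, 5 burn out
  TTTTT
  TTFTF
  T....
  F....
  .F...
Step 4: 5 trees catch fire, 4 burn out
  TTFTF
  TF.F.
  F....
  .....
  .....

TTFTF
TF.F.
F....
.....
.....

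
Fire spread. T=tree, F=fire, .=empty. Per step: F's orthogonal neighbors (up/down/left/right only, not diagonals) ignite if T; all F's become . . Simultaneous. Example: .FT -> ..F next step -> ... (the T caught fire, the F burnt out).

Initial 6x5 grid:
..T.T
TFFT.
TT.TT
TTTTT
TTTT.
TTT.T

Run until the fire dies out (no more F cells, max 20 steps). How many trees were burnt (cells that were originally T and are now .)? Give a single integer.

Step 1: +4 fires, +2 burnt (F count now 4)
Step 2: +3 fires, +4 burnt (F count now 3)
Step 3: +5 fires, +3 burnt (F count now 5)
Step 4: +5 fires, +5 burnt (F count now 5)
Step 5: +2 fires, +5 burnt (F count now 2)
Step 6: +0 fires, +2 burnt (F count now 0)
Fire out after step 6
Initially T: 21, now '.': 28
Total burnt (originally-T cells now '.'): 19

Answer: 19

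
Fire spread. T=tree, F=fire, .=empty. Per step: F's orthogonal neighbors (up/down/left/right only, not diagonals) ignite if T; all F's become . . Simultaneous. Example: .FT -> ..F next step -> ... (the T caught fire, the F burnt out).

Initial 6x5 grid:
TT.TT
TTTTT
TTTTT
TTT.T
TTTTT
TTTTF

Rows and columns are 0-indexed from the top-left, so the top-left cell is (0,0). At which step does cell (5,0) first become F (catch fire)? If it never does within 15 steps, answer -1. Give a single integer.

Step 1: cell (5,0)='T' (+2 fires, +1 burnt)
Step 2: cell (5,0)='T' (+3 fires, +2 burnt)
Step 3: cell (5,0)='T' (+3 fires, +3 burnt)
Step 4: cell (5,0)='F' (+5 fires, +3 burnt)
  -> target ignites at step 4
Step 5: cell (5,0)='.' (+5 fires, +5 burnt)
Step 6: cell (5,0)='.' (+4 fires, +5 burnt)
Step 7: cell (5,0)='.' (+2 fires, +4 burnt)
Step 8: cell (5,0)='.' (+2 fires, +2 burnt)
Step 9: cell (5,0)='.' (+1 fires, +2 burnt)
Step 10: cell (5,0)='.' (+0 fires, +1 burnt)
  fire out at step 10

4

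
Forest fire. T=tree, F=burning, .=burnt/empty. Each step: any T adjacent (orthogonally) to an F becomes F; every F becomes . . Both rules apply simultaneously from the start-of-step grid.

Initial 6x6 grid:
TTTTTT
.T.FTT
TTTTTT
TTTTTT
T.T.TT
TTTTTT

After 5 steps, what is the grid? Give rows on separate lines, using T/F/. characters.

Step 1: 3 trees catch fire, 1 burn out
  TTTFTT
  .T..FT
  TTTFTT
  TTTTTT
  T.T.TT
  TTTTTT
Step 2: 6 trees catch fire, 3 burn out
  TTF.FT
  .T...F
  TTF.FT
  TTTFTT
  T.T.TT
  TTTTTT
Step 3: 6 trees catch fire, 6 burn out
  TF...F
  .T....
  TF...F
  TTF.FT
  T.T.TT
  TTTTTT
Step 4: 7 trees catch fire, 6 burn out
  F.....
  .F....
  F.....
  TF...F
  T.F.FT
  TTTTTT
Step 5: 4 trees catch fire, 7 burn out
  ......
  ......
  ......
  F.....
  T....F
  TTFTFT

......
......
......
F.....
T....F
TTFTFT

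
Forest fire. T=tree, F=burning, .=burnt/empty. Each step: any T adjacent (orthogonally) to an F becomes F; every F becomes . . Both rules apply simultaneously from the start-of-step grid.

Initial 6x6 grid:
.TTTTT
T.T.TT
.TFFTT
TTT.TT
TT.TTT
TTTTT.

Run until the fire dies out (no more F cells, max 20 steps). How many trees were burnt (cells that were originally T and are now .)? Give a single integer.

Answer: 26

Derivation:
Step 1: +4 fires, +2 burnt (F count now 4)
Step 2: +5 fires, +4 burnt (F count now 5)
Step 3: +8 fires, +5 burnt (F count now 8)
Step 4: +6 fires, +8 burnt (F count now 6)
Step 5: +3 fires, +6 burnt (F count now 3)
Step 6: +0 fires, +3 burnt (F count now 0)
Fire out after step 6
Initially T: 27, now '.': 35
Total burnt (originally-T cells now '.'): 26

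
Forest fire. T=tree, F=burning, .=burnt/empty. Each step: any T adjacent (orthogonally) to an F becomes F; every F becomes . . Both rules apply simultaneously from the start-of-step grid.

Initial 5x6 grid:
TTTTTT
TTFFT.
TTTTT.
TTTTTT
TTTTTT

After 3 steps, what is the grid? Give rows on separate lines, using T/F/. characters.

Step 1: 6 trees catch fire, 2 burn out
  TTFFTT
  TF..F.
  TTFFT.
  TTTTTT
  TTTTTT
Step 2: 7 trees catch fire, 6 burn out
  TF..FT
  F.....
  TF..F.
  TTFFTT
  TTTTTT
Step 3: 7 trees catch fire, 7 burn out
  F....F
  ......
  F.....
  TF..FT
  TTFFTT

F....F
......
F.....
TF..FT
TTFFTT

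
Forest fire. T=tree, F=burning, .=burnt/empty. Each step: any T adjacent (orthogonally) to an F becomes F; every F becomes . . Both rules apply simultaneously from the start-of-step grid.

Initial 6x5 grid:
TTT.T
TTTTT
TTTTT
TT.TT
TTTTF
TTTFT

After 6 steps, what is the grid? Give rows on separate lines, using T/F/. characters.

Step 1: 4 trees catch fire, 2 burn out
  TTT.T
  TTTTT
  TTTTT
  TT.TF
  TTTF.
  TTF.F
Step 2: 4 trees catch fire, 4 burn out
  TTT.T
  TTTTT
  TTTTF
  TT.F.
  TTF..
  TF...
Step 3: 4 trees catch fire, 4 burn out
  TTT.T
  TTTTF
  TTTF.
  TT...
  TF...
  F....
Step 4: 5 trees catch fire, 4 burn out
  TTT.F
  TTTF.
  TTF..
  TF...
  F....
  .....
Step 5: 3 trees catch fire, 5 burn out
  TTT..
  TTF..
  TF...
  F....
  .....
  .....
Step 6: 3 trees catch fire, 3 burn out
  TTF..
  TF...
  F....
  .....
  .....
  .....

TTF..
TF...
F....
.....
.....
.....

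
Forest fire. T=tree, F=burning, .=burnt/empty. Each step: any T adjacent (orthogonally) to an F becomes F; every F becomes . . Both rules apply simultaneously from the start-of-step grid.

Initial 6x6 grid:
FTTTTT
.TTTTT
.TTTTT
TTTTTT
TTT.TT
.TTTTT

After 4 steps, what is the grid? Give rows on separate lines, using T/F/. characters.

Step 1: 1 trees catch fire, 1 burn out
  .FTTTT
  .TTTTT
  .TTTTT
  TTTTTT
  TTT.TT
  .TTTTT
Step 2: 2 trees catch fire, 1 burn out
  ..FTTT
  .FTTTT
  .TTTTT
  TTTTTT
  TTT.TT
  .TTTTT
Step 3: 3 trees catch fire, 2 burn out
  ...FTT
  ..FTTT
  .FTTTT
  TTTTTT
  TTT.TT
  .TTTTT
Step 4: 4 trees catch fire, 3 burn out
  ....FT
  ...FTT
  ..FTTT
  TFTTTT
  TTT.TT
  .TTTTT

....FT
...FTT
..FTTT
TFTTTT
TTT.TT
.TTTTT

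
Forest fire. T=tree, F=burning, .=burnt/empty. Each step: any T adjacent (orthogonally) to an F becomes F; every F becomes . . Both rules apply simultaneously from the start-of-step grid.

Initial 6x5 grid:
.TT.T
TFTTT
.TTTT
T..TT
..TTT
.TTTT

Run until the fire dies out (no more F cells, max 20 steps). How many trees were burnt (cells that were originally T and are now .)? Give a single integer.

Answer: 20

Derivation:
Step 1: +4 fires, +1 burnt (F count now 4)
Step 2: +3 fires, +4 burnt (F count now 3)
Step 3: +2 fires, +3 burnt (F count now 2)
Step 4: +3 fires, +2 burnt (F count now 3)
Step 5: +2 fires, +3 burnt (F count now 2)
Step 6: +3 fires, +2 burnt (F count now 3)
Step 7: +2 fires, +3 burnt (F count now 2)
Step 8: +1 fires, +2 burnt (F count now 1)
Step 9: +0 fires, +1 burnt (F count now 0)
Fire out after step 9
Initially T: 21, now '.': 29
Total burnt (originally-T cells now '.'): 20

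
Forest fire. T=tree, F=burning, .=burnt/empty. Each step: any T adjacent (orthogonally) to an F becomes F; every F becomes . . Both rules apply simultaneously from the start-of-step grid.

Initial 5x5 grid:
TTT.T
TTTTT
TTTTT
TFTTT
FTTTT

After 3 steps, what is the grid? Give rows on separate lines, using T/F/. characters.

Step 1: 4 trees catch fire, 2 burn out
  TTT.T
  TTTTT
  TFTTT
  F.FTT
  .FTTT
Step 2: 5 trees catch fire, 4 burn out
  TTT.T
  TFTTT
  F.FTT
  ...FT
  ..FTT
Step 3: 6 trees catch fire, 5 burn out
  TFT.T
  F.FTT
  ...FT
  ....F
  ...FT

TFT.T
F.FTT
...FT
....F
...FT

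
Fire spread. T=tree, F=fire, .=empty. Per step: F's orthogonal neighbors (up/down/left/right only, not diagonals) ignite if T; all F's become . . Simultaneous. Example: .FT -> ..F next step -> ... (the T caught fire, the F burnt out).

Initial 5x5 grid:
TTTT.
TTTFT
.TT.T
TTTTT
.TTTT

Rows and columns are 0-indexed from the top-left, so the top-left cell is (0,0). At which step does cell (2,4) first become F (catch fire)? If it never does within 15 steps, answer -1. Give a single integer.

Step 1: cell (2,4)='T' (+3 fires, +1 burnt)
Step 2: cell (2,4)='F' (+4 fires, +3 burnt)
  -> target ignites at step 2
Step 3: cell (2,4)='.' (+5 fires, +4 burnt)
Step 4: cell (2,4)='.' (+5 fires, +5 burnt)
Step 5: cell (2,4)='.' (+3 fires, +5 burnt)
Step 6: cell (2,4)='.' (+0 fires, +3 burnt)
  fire out at step 6

2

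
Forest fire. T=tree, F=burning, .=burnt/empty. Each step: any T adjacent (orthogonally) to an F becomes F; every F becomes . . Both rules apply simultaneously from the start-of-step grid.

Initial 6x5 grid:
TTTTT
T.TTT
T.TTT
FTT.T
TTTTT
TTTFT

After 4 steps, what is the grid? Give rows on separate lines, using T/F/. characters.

Step 1: 6 trees catch fire, 2 burn out
  TTTTT
  T.TTT
  F.TTT
  .FT.T
  FTTFT
  TTF.F
Step 2: 7 trees catch fire, 6 burn out
  TTTTT
  F.TTT
  ..TTT
  ..F.T
  .FF.F
  FF...
Step 3: 3 trees catch fire, 7 burn out
  FTTTT
  ..TTT
  ..FTT
  ....F
  .....
  .....
Step 4: 4 trees catch fire, 3 burn out
  .FTTT
  ..FTT
  ...FF
  .....
  .....
  .....

.FTTT
..FTT
...FF
.....
.....
.....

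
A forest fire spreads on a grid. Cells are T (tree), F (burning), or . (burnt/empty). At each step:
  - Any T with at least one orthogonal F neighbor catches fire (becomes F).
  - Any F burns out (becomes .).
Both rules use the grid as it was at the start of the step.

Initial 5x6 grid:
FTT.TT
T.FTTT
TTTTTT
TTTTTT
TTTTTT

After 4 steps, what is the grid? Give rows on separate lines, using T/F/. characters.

Step 1: 5 trees catch fire, 2 burn out
  .FF.TT
  F..FTT
  TTFTTT
  TTTTTT
  TTTTTT
Step 2: 5 trees catch fire, 5 burn out
  ....TT
  ....FT
  FF.FTT
  TTFTTT
  TTTTTT
Step 3: 7 trees catch fire, 5 burn out
  ....FT
  .....F
  ....FT
  FF.FTT
  TTFTTT
Step 4: 6 trees catch fire, 7 burn out
  .....F
  ......
  .....F
  ....FT
  FF.FTT

.....F
......
.....F
....FT
FF.FTT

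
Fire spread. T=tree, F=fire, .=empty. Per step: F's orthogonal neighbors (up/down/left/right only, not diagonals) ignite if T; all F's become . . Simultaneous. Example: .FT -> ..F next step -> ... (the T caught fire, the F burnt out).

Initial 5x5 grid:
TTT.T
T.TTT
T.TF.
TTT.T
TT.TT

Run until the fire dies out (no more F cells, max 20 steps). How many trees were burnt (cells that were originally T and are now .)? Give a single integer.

Step 1: +2 fires, +1 burnt (F count now 2)
Step 2: +3 fires, +2 burnt (F count now 3)
Step 3: +3 fires, +3 burnt (F count now 3)
Step 4: +3 fires, +3 burnt (F count now 3)
Step 5: +3 fires, +3 burnt (F count now 3)
Step 6: +1 fires, +3 burnt (F count now 1)
Step 7: +0 fires, +1 burnt (F count now 0)
Fire out after step 7
Initially T: 18, now '.': 22
Total burnt (originally-T cells now '.'): 15

Answer: 15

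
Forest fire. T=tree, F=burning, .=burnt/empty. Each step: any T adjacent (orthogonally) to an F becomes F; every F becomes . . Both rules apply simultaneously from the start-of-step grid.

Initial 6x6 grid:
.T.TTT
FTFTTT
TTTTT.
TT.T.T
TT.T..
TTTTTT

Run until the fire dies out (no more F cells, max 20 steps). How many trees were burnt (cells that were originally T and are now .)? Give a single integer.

Answer: 25

Derivation:
Step 1: +4 fires, +2 burnt (F count now 4)
Step 2: +6 fires, +4 burnt (F count now 6)
Step 3: +6 fires, +6 burnt (F count now 6)
Step 4: +4 fires, +6 burnt (F count now 4)
Step 5: +2 fires, +4 burnt (F count now 2)
Step 6: +2 fires, +2 burnt (F count now 2)
Step 7: +1 fires, +2 burnt (F count now 1)
Step 8: +0 fires, +1 burnt (F count now 0)
Fire out after step 8
Initially T: 26, now '.': 35
Total burnt (originally-T cells now '.'): 25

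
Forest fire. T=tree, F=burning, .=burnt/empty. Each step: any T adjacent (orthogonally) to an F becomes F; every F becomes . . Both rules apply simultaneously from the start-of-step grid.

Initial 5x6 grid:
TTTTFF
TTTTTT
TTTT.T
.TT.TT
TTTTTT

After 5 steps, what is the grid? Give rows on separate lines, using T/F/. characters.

Step 1: 3 trees catch fire, 2 burn out
  TTTF..
  TTTTFF
  TTTT.T
  .TT.TT
  TTTTTT
Step 2: 3 trees catch fire, 3 burn out
  TTF...
  TTTF..
  TTTT.F
  .TT.TT
  TTTTTT
Step 3: 4 trees catch fire, 3 burn out
  TF....
  TTF...
  TTTF..
  .TT.TF
  TTTTTT
Step 4: 5 trees catch fire, 4 burn out
  F.....
  TF....
  TTF...
  .TT.F.
  TTTTTF
Step 5: 4 trees catch fire, 5 burn out
  ......
  F.....
  TF....
  .TF...
  TTTTF.

......
F.....
TF....
.TF...
TTTTF.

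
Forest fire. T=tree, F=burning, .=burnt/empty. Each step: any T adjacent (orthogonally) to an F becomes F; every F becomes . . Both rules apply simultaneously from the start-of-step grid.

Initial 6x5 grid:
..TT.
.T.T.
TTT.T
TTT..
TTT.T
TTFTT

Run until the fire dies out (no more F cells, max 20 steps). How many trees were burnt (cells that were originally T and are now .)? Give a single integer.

Step 1: +3 fires, +1 burnt (F count now 3)
Step 2: +4 fires, +3 burnt (F count now 4)
Step 3: +4 fires, +4 burnt (F count now 4)
Step 4: +2 fires, +4 burnt (F count now 2)
Step 5: +2 fires, +2 burnt (F count now 2)
Step 6: +0 fires, +2 burnt (F count now 0)
Fire out after step 6
Initially T: 19, now '.': 26
Total burnt (originally-T cells now '.'): 15

Answer: 15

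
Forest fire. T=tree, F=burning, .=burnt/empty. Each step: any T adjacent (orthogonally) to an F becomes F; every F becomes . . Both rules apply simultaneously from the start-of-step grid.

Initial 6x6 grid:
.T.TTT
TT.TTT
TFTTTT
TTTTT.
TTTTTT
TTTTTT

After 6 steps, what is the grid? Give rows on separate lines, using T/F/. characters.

Step 1: 4 trees catch fire, 1 burn out
  .T.TTT
  TF.TTT
  F.FTTT
  TFTTT.
  TTTTTT
  TTTTTT
Step 2: 6 trees catch fire, 4 burn out
  .F.TTT
  F..TTT
  ...FTT
  F.FTT.
  TFTTTT
  TTTTTT
Step 3: 6 trees catch fire, 6 burn out
  ...TTT
  ...FTT
  ....FT
  ...FT.
  F.FTTT
  TFTTTT
Step 4: 7 trees catch fire, 6 burn out
  ...FTT
  ....FT
  .....F
  ....F.
  ...FTT
  F.FTTT
Step 5: 4 trees catch fire, 7 burn out
  ....FT
  .....F
  ......
  ......
  ....FT
  ...FTT
Step 6: 3 trees catch fire, 4 burn out
  .....F
  ......
  ......
  ......
  .....F
  ....FT

.....F
......
......
......
.....F
....FT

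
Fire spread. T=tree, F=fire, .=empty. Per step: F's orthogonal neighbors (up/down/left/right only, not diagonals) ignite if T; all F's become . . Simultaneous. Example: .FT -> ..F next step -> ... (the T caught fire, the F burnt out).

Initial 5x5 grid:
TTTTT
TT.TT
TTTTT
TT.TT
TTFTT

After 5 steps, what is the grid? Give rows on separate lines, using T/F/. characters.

Step 1: 2 trees catch fire, 1 burn out
  TTTTT
  TT.TT
  TTTTT
  TT.TT
  TF.FT
Step 2: 4 trees catch fire, 2 burn out
  TTTTT
  TT.TT
  TTTTT
  TF.FT
  F...F
Step 3: 4 trees catch fire, 4 burn out
  TTTTT
  TT.TT
  TFTFT
  F...F
  .....
Step 4: 5 trees catch fire, 4 burn out
  TTTTT
  TF.FT
  F.F.F
  .....
  .....
Step 5: 4 trees catch fire, 5 burn out
  TFTFT
  F...F
  .....
  .....
  .....

TFTFT
F...F
.....
.....
.....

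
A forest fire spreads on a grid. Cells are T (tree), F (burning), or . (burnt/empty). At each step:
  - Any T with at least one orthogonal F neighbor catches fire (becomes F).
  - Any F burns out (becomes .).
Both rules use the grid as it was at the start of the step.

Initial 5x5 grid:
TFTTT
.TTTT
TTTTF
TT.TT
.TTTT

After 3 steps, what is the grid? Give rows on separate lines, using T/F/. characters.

Step 1: 6 trees catch fire, 2 burn out
  F.FTT
  .FTTF
  TTTF.
  TT.TF
  .TTTT
Step 2: 8 trees catch fire, 6 burn out
  ...FF
  ..FF.
  TFF..
  TT.F.
  .TTTF
Step 3: 3 trees catch fire, 8 burn out
  .....
  .....
  F....
  TF...
  .TTF.

.....
.....
F....
TF...
.TTF.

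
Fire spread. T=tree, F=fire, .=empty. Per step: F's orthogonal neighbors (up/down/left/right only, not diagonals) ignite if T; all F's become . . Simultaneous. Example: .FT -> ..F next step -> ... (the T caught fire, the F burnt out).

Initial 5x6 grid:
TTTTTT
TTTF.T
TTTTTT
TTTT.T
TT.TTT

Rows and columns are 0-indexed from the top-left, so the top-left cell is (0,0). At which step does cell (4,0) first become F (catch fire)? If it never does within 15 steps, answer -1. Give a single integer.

Step 1: cell (4,0)='T' (+3 fires, +1 burnt)
Step 2: cell (4,0)='T' (+6 fires, +3 burnt)
Step 3: cell (4,0)='T' (+7 fires, +6 burnt)
Step 4: cell (4,0)='T' (+6 fires, +7 burnt)
Step 5: cell (4,0)='T' (+3 fires, +6 burnt)
Step 6: cell (4,0)='F' (+1 fires, +3 burnt)
  -> target ignites at step 6
Step 7: cell (4,0)='.' (+0 fires, +1 burnt)
  fire out at step 7

6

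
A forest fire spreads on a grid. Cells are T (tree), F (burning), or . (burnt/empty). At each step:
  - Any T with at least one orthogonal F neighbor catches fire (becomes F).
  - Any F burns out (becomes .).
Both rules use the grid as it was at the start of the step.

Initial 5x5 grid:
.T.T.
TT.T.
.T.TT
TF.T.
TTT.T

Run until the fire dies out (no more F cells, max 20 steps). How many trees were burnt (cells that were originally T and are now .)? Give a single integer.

Answer: 8

Derivation:
Step 1: +3 fires, +1 burnt (F count now 3)
Step 2: +3 fires, +3 burnt (F count now 3)
Step 3: +2 fires, +3 burnt (F count now 2)
Step 4: +0 fires, +2 burnt (F count now 0)
Fire out after step 4
Initially T: 14, now '.': 19
Total burnt (originally-T cells now '.'): 8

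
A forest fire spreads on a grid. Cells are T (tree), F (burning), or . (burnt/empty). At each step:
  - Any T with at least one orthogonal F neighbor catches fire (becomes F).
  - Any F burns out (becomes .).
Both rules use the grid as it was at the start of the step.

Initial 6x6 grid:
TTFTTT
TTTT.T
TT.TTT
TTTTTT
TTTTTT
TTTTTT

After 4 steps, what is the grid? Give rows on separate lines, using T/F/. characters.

Step 1: 3 trees catch fire, 1 burn out
  TF.FTT
  TTFT.T
  TT.TTT
  TTTTTT
  TTTTTT
  TTTTTT
Step 2: 4 trees catch fire, 3 burn out
  F...FT
  TF.F.T
  TT.TTT
  TTTTTT
  TTTTTT
  TTTTTT
Step 3: 4 trees catch fire, 4 burn out
  .....F
  F....T
  TF.FTT
  TTTTTT
  TTTTTT
  TTTTTT
Step 4: 5 trees catch fire, 4 burn out
  ......
  .....F
  F...FT
  TFTFTT
  TTTTTT
  TTTTTT

......
.....F
F...FT
TFTFTT
TTTTTT
TTTTTT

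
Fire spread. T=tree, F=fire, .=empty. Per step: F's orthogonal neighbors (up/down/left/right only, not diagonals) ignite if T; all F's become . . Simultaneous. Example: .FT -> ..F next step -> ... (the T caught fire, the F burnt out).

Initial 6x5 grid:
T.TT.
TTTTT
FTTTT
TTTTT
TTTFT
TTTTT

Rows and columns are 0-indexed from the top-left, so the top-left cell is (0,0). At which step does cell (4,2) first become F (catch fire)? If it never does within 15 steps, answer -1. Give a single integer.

Step 1: cell (4,2)='F' (+7 fires, +2 burnt)
  -> target ignites at step 1
Step 2: cell (4,2)='.' (+11 fires, +7 burnt)
Step 3: cell (4,2)='.' (+5 fires, +11 burnt)
Step 4: cell (4,2)='.' (+3 fires, +5 burnt)
Step 5: cell (4,2)='.' (+0 fires, +3 burnt)
  fire out at step 5

1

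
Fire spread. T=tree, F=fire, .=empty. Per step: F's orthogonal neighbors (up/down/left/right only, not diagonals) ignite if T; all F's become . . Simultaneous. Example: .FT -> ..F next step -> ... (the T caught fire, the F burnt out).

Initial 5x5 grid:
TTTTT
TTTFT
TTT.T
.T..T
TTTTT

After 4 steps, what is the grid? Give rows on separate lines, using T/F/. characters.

Step 1: 3 trees catch fire, 1 burn out
  TTTFT
  TTF.F
  TTT.T
  .T..T
  TTTTT
Step 2: 5 trees catch fire, 3 burn out
  TTF.F
  TF...
  TTF.F
  .T..T
  TTTTT
Step 3: 4 trees catch fire, 5 burn out
  TF...
  F....
  TF...
  .T..F
  TTTTT
Step 4: 4 trees catch fire, 4 burn out
  F....
  .....
  F....
  .F...
  TTTTF

F....
.....
F....
.F...
TTTTF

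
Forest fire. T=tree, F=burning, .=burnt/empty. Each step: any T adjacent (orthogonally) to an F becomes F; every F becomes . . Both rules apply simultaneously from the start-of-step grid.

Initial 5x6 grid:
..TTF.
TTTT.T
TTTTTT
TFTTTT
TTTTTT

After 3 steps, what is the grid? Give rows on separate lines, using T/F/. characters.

Step 1: 5 trees catch fire, 2 burn out
  ..TF..
  TTTT.T
  TFTTTT
  F.FTTT
  TFTTTT
Step 2: 8 trees catch fire, 5 burn out
  ..F...
  TFTF.T
  F.FTTT
  ...FTT
  F.FTTT
Step 3: 5 trees catch fire, 8 burn out
  ......
  F.F..T
  ...FTT
  ....FT
  ...FTT

......
F.F..T
...FTT
....FT
...FTT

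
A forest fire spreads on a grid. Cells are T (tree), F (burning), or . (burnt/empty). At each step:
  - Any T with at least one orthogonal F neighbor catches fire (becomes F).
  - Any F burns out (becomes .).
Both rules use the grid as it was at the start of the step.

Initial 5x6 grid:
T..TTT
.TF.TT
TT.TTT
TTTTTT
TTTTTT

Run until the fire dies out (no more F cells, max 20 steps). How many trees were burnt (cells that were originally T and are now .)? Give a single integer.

Step 1: +1 fires, +1 burnt (F count now 1)
Step 2: +1 fires, +1 burnt (F count now 1)
Step 3: +2 fires, +1 burnt (F count now 2)
Step 4: +3 fires, +2 burnt (F count now 3)
Step 5: +3 fires, +3 burnt (F count now 3)
Step 6: +3 fires, +3 burnt (F count now 3)
Step 7: +3 fires, +3 burnt (F count now 3)
Step 8: +3 fires, +3 burnt (F count now 3)
Step 9: +2 fires, +3 burnt (F count now 2)
Step 10: +2 fires, +2 burnt (F count now 2)
Step 11: +0 fires, +2 burnt (F count now 0)
Fire out after step 11
Initially T: 24, now '.': 29
Total burnt (originally-T cells now '.'): 23

Answer: 23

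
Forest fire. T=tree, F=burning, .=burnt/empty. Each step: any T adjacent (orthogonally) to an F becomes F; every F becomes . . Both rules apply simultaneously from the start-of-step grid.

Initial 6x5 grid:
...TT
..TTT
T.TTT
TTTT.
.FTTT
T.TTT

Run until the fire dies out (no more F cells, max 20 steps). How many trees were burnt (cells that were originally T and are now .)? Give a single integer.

Step 1: +2 fires, +1 burnt (F count now 2)
Step 2: +4 fires, +2 burnt (F count now 4)
Step 3: +5 fires, +4 burnt (F count now 5)
Step 4: +3 fires, +5 burnt (F count now 3)
Step 5: +2 fires, +3 burnt (F count now 2)
Step 6: +2 fires, +2 burnt (F count now 2)
Step 7: +1 fires, +2 burnt (F count now 1)
Step 8: +0 fires, +1 burnt (F count now 0)
Fire out after step 8
Initially T: 20, now '.': 29
Total burnt (originally-T cells now '.'): 19

Answer: 19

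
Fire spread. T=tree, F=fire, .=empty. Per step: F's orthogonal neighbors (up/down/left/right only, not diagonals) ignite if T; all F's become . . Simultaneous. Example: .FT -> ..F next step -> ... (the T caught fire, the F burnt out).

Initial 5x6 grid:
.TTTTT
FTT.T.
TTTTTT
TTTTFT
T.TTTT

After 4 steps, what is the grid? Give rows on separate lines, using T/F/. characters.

Step 1: 6 trees catch fire, 2 burn out
  .TTTTT
  .FT.T.
  FTTTFT
  TTTF.F
  T.TTFT
Step 2: 10 trees catch fire, 6 burn out
  .FTTTT
  ..F.F.
  .FTF.F
  FTF...
  T.TF.F
Step 3: 6 trees catch fire, 10 burn out
  ..FTFT
  ......
  ..F...
  .F....
  F.F...
Step 4: 2 trees catch fire, 6 burn out
  ...F.F
  ......
  ......
  ......
  ......

...F.F
......
......
......
......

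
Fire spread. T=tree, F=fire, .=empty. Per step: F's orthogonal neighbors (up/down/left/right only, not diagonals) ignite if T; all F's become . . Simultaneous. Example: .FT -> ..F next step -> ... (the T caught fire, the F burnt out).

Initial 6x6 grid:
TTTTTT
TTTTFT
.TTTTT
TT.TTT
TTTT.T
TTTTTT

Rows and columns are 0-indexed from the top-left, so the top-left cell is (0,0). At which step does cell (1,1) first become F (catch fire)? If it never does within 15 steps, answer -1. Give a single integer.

Step 1: cell (1,1)='T' (+4 fires, +1 burnt)
Step 2: cell (1,1)='T' (+6 fires, +4 burnt)
Step 3: cell (1,1)='F' (+5 fires, +6 burnt)
  -> target ignites at step 3
Step 4: cell (1,1)='.' (+5 fires, +5 burnt)
Step 5: cell (1,1)='.' (+5 fires, +5 burnt)
Step 6: cell (1,1)='.' (+4 fires, +5 burnt)
Step 7: cell (1,1)='.' (+2 fires, +4 burnt)
Step 8: cell (1,1)='.' (+1 fires, +2 burnt)
Step 9: cell (1,1)='.' (+0 fires, +1 burnt)
  fire out at step 9

3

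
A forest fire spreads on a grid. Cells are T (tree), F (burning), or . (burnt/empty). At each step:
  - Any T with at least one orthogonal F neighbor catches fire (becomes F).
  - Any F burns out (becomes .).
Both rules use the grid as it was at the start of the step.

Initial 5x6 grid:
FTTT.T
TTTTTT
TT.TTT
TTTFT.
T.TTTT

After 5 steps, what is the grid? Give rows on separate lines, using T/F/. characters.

Step 1: 6 trees catch fire, 2 burn out
  .FTT.T
  FTTTTT
  TT.FTT
  TTF.F.
  T.TFTT
Step 2: 8 trees catch fire, 6 burn out
  ..FT.T
  .FTFTT
  FT..FT
  TF....
  T.F.FT
Step 3: 7 trees catch fire, 8 burn out
  ...F.T
  ..F.FT
  .F...F
  F.....
  T....F
Step 4: 2 trees catch fire, 7 burn out
  .....T
  .....F
  ......
  ......
  F.....
Step 5: 1 trees catch fire, 2 burn out
  .....F
  ......
  ......
  ......
  ......

.....F
......
......
......
......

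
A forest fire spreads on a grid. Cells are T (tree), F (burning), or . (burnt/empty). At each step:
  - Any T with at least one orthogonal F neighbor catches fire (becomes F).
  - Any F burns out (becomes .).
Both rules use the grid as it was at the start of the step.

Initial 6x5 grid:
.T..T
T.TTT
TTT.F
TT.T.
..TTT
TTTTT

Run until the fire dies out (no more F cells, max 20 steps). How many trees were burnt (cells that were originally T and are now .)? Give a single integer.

Step 1: +1 fires, +1 burnt (F count now 1)
Step 2: +2 fires, +1 burnt (F count now 2)
Step 3: +1 fires, +2 burnt (F count now 1)
Step 4: +1 fires, +1 burnt (F count now 1)
Step 5: +1 fires, +1 burnt (F count now 1)
Step 6: +2 fires, +1 burnt (F count now 2)
Step 7: +2 fires, +2 burnt (F count now 2)
Step 8: +0 fires, +2 burnt (F count now 0)
Fire out after step 8
Initially T: 20, now '.': 20
Total burnt (originally-T cells now '.'): 10

Answer: 10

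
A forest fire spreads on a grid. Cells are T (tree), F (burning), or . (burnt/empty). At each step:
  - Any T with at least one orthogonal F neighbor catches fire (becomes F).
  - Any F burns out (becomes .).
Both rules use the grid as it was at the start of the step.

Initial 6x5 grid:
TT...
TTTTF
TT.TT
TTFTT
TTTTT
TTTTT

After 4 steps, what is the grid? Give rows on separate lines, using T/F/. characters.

Step 1: 5 trees catch fire, 2 burn out
  TT...
  TTTF.
  TT.TF
  TF.FT
  TTFTT
  TTTTT
Step 2: 8 trees catch fire, 5 burn out
  TT...
  TTF..
  TF.F.
  F...F
  TF.FT
  TTFTT
Step 3: 6 trees catch fire, 8 burn out
  TT...
  TF...
  F....
  .....
  F...F
  TF.FT
Step 4: 4 trees catch fire, 6 burn out
  TF...
  F....
  .....
  .....
  .....
  F...F

TF...
F....
.....
.....
.....
F...F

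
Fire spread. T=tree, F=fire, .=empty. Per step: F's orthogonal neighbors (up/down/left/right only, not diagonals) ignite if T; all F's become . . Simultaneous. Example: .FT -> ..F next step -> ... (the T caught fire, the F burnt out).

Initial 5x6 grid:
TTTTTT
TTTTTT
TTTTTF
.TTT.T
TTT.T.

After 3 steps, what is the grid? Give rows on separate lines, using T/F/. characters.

Step 1: 3 trees catch fire, 1 burn out
  TTTTTT
  TTTTTF
  TTTTF.
  .TTT.F
  TTT.T.
Step 2: 3 trees catch fire, 3 burn out
  TTTTTF
  TTTTF.
  TTTF..
  .TTT..
  TTT.T.
Step 3: 4 trees catch fire, 3 burn out
  TTTTF.
  TTTF..
  TTF...
  .TTF..
  TTT.T.

TTTTF.
TTTF..
TTF...
.TTF..
TTT.T.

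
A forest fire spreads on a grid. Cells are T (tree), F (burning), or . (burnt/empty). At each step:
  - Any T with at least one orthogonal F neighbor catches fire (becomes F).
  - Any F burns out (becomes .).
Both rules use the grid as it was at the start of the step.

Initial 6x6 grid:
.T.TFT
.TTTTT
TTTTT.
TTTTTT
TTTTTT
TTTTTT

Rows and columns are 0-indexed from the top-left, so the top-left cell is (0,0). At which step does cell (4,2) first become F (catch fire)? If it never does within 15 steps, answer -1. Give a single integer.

Step 1: cell (4,2)='T' (+3 fires, +1 burnt)
Step 2: cell (4,2)='T' (+3 fires, +3 burnt)
Step 3: cell (4,2)='T' (+3 fires, +3 burnt)
Step 4: cell (4,2)='T' (+5 fires, +3 burnt)
Step 5: cell (4,2)='T' (+6 fires, +5 burnt)
Step 6: cell (4,2)='F' (+5 fires, +6 burnt)
  -> target ignites at step 6
Step 7: cell (4,2)='.' (+3 fires, +5 burnt)
Step 8: cell (4,2)='.' (+2 fires, +3 burnt)
Step 9: cell (4,2)='.' (+1 fires, +2 burnt)
Step 10: cell (4,2)='.' (+0 fires, +1 burnt)
  fire out at step 10

6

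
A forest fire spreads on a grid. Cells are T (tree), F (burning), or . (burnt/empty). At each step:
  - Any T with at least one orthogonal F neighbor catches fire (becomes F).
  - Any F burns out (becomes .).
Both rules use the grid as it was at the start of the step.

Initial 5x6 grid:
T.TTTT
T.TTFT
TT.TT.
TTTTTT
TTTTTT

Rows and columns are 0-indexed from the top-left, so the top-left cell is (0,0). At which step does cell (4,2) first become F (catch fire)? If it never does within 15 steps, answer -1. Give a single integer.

Step 1: cell (4,2)='T' (+4 fires, +1 burnt)
Step 2: cell (4,2)='T' (+5 fires, +4 burnt)
Step 3: cell (4,2)='T' (+4 fires, +5 burnt)
Step 4: cell (4,2)='T' (+3 fires, +4 burnt)
Step 5: cell (4,2)='F' (+2 fires, +3 burnt)
  -> target ignites at step 5
Step 6: cell (4,2)='.' (+3 fires, +2 burnt)
Step 7: cell (4,2)='.' (+2 fires, +3 burnt)
Step 8: cell (4,2)='.' (+1 fires, +2 burnt)
Step 9: cell (4,2)='.' (+1 fires, +1 burnt)
Step 10: cell (4,2)='.' (+0 fires, +1 burnt)
  fire out at step 10

5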